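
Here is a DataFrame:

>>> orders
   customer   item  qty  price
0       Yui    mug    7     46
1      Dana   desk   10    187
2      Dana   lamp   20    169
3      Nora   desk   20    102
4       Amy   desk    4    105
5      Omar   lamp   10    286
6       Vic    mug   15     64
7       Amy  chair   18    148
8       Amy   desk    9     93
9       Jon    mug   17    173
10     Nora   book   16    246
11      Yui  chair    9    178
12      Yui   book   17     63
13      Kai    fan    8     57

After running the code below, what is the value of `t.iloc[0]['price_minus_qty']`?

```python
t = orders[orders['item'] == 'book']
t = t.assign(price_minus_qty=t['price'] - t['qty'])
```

230

filter rows where item == 'book':
   customer  item  qty  price
10     Nora  book   16    246
12      Yui  book   17     63
add column price_minus_qty = t['price'] - t['qty']:
   customer  item  qty  price  price_minus_qty
10     Nora  book   16    246              230
12      Yui  book   17     63               46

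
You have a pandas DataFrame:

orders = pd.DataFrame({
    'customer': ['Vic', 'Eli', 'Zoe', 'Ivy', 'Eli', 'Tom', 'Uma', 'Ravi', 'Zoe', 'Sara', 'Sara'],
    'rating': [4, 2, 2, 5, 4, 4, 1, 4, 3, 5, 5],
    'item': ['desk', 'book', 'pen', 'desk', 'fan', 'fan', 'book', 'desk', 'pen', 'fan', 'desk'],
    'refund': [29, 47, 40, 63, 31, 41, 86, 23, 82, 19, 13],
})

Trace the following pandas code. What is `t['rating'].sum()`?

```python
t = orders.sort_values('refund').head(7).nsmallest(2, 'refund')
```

10

sort by refund:
   customer  rating  item  refund
10     Sara       5  desk      13
9      Sara       5   fan      19
7      Ravi       4  desk      23
0       Vic       4  desk      29
4       Eli       4   fan      31
2       Zoe       2   pen      40
5       Tom       4   fan      41
1       Eli       2  book      47
3       Ivy       5  desk      63
8       Zoe       3   pen      82
6       Uma       1  book      86
take first 7 rows:
   customer  rating  item  refund
10     Sara       5  desk      13
9      Sara       5   fan      19
7      Ravi       4  desk      23
0       Vic       4  desk      29
4       Eli       4   fan      31
2       Zoe       2   pen      40
5       Tom       4   fan      41
take 2 rows with smallest refund:
   customer  rating  item  refund
10     Sara       5  desk      13
9      Sara       5   fan      19
The sum of column 'rating' is 10.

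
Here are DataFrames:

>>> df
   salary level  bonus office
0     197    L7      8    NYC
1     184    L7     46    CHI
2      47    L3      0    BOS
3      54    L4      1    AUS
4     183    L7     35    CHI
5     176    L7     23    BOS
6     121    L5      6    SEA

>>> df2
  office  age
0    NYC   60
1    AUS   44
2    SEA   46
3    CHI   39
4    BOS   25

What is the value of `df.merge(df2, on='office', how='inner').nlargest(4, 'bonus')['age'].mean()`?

40.75

merge on 'office' (how='inner') → 7 rows:
   salary level  bonus office  age
0     197    L7      8    NYC   60
1     184    L7     46    CHI   39
2      47    L3      0    BOS   25
3      54    L4      1    AUS   44
4     183    L7     35    CHI   39
5     176    L7     23    BOS   25
6     121    L5      6    SEA   46
take 4 rows with largest bonus:
   salary level  bonus office  age
1     184    L7     46    CHI   39
4     183    L7     35    CHI   39
5     176    L7     23    BOS   25
0     197    L7      8    NYC   60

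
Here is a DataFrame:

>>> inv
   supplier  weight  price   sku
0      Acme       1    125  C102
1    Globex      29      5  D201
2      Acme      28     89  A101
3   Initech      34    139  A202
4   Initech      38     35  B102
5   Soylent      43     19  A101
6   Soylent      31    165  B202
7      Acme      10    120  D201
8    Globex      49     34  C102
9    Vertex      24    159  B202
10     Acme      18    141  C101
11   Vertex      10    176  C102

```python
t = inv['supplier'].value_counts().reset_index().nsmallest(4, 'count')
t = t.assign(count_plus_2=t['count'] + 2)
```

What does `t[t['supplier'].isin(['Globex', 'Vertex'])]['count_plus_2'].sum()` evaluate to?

value_counts of supplier:
supplier
Acme       4
Globex     2
Initech    2
Soylent    2
Vertex     2
Name: count, dtype: int64
reset_index():
  supplier  count
0     Acme      4
1   Globex      2
2  Initech      2
3  Soylent      2
4   Vertex      2
take 4 rows with smallest count:
  supplier  count
1   Globex      2
2  Initech      2
3  Soylent      2
4   Vertex      2
add column count_plus_2 = t['count'] + 2:
  supplier  count  count_plus_2
1   Globex      2             4
2  Initech      2             4
3  Soylent      2             4
4   Vertex      2             4
filter rows where supplier in ['Globex', 'Vertex']:
  supplier  count  count_plus_2
1   Globex      2             4
4   Vertex      2             4

8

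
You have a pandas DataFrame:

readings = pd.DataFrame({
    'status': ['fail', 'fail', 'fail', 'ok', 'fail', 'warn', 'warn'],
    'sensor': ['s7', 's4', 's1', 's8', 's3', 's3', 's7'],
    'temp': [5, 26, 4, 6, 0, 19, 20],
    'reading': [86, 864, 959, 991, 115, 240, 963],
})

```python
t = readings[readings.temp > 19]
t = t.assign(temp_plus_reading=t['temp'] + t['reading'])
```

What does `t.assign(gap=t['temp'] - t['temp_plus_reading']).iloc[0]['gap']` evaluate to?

-864

filter rows where temp > 19:
  status sensor  temp  reading
1   fail     s4    26      864
6   warn     s7    20      963
add column temp_plus_reading = t['temp'] + t['reading']:
  status sensor  temp  reading  temp_plus_reading
1   fail     s4    26      864                890
6   warn     s7    20      963                983
add column gap = t['temp'] - t['temp_plus_reading']:
  status sensor  temp  reading  temp_plus_reading  gap
1   fail     s4    26      864                890 -864
6   warn     s7    20      963                983 -963
Reading off the value at position 0, column 'gap', we get -864.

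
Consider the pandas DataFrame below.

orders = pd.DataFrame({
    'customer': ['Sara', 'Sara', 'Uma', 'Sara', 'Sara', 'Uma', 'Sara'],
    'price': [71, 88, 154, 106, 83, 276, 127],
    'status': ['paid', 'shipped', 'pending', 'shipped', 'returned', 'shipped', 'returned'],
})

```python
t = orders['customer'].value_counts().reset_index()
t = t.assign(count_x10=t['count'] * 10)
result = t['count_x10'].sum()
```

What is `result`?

value_counts of customer:
customer
Sara    5
Uma     2
Name: count, dtype: int64
reset_index():
  customer  count
0     Sara      5
1      Uma      2
add column count_x10 = t['count'] * 10:
  customer  count  count_x10
0     Sara      5         50
1      Uma      2         20
So sum() = 70.

70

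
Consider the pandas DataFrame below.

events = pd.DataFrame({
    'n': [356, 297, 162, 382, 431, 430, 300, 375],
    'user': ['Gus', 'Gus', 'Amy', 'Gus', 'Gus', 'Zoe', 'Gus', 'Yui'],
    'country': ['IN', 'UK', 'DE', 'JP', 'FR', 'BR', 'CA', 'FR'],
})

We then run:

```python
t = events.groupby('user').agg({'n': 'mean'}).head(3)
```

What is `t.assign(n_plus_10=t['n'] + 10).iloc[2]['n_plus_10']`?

group by user, mean of n:
          n
user       
Amy   162.0
Gus   353.2
Yui   375.0
Zoe   430.0
take first 3 rows:
          n
user       
Amy   162.0
Gus   353.2
Yui   375.0
add column n_plus_10 = t['n'] + 10:
          n  n_plus_10
user                  
Amy   162.0      172.0
Gus   353.2      363.2
Yui   375.0      385.0

385.0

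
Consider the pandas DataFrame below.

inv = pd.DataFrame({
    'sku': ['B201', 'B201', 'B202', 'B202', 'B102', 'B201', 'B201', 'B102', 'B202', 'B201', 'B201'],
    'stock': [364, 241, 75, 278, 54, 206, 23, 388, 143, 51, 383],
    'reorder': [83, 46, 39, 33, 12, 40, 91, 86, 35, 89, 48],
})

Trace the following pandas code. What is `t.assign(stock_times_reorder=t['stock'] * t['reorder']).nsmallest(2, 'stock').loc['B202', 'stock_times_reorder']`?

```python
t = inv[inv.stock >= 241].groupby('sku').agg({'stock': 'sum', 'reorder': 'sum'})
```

filter rows where stock >= 241:
     sku  stock  reorder
0   B201    364       83
1   B201    241       46
3   B202    278       33
7   B102    388       86
10  B201    383       48
group by sku: sum(stock), sum(reorder):
      stock  reorder
sku                 
B102    388       86
B201    988      177
B202    278       33
add column stock_times_reorder = t['stock'] * t['reorder']:
      stock  reorder  stock_times_reorder
sku                                      
B102    388       86                33368
B201    988      177               174876
B202    278       33                 9174
take 2 rows with smallest stock:
      stock  reorder  stock_times_reorder
sku                                      
B202    278       33                 9174
B102    388       86                33368

9174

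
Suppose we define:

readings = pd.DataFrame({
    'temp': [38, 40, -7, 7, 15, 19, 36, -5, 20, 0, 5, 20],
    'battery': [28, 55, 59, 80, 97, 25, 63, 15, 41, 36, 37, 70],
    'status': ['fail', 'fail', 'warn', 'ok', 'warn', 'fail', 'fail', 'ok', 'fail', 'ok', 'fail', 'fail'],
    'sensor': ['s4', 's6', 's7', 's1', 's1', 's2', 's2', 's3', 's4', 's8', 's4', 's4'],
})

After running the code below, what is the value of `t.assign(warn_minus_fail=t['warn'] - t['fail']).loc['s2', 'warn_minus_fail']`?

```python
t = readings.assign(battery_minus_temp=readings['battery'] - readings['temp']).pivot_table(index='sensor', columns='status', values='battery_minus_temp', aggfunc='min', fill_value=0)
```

add column battery_minus_temp = readings['battery'] - readings['temp']:
    temp  battery status sensor  battery_minus_temp
0     38       28   fail     s4                 -10
1     40       55   fail     s6                  15
2     -7       59   warn     s7                  66
3      7       80     ok     s1                  73
4     15       97   warn     s1                  82
5     19       25   fail     s2                   6
6     36       63   fail     s2                  27
7     -5       15     ok     s3                  20
8     20       41   fail     s4                  21
9      0       36     ok     s8                  36
10     5       37   fail     s4                  32
11    20       70   fail     s4                  50
pivot: rows=sensor, cols=status, min(battery_minus_temp):
status  fail  ok  warn
sensor                
s1         0  73    82
s2         6   0     0
s3         0  20     0
s4       -10   0     0
s6        15   0     0
s7         0   0    66
s8         0  36     0
add column warn_minus_fail = t['warn'] - t['fail']:
status  fail  ok  warn  warn_minus_fail
sensor                                 
s1         0  73    82               82
s2         6   0     0               -6
s3         0  20     0                0
s4       -10   0     0               10
s6        15   0     0              -15
s7         0   0    66               66
s8         0  36     0                0
value at row 's2', column 'warn_minus_fail' → -6

-6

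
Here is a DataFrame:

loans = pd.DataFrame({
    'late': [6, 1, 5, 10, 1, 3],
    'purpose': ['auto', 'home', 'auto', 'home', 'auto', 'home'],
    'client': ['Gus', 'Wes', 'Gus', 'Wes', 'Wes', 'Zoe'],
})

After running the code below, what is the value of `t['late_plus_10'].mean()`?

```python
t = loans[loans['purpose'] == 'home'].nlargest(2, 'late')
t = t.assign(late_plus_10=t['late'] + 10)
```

filter rows where purpose == 'home':
   late purpose client
1     1    home    Wes
3    10    home    Wes
5     3    home    Zoe
take 2 rows with largest late:
   late purpose client
3    10    home    Wes
5     3    home    Zoe
add column late_plus_10 = t['late'] + 10:
   late purpose client  late_plus_10
3    10    home    Wes            20
5     3    home    Zoe            13
Hence 16.5.

16.5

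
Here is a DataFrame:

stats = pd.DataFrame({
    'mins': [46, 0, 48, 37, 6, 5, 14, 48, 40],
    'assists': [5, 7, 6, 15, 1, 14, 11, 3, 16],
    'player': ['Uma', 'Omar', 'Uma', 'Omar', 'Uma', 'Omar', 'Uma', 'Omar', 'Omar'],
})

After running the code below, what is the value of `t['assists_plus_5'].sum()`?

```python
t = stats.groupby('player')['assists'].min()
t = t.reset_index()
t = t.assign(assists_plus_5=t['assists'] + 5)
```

group by player, min of assists:
player
Omar    3
Uma     1
Name: assists, dtype: int64
reset_index():
  player  assists
0   Omar        3
1    Uma        1
add column assists_plus_5 = t['assists'] + 5:
  player  assists  assists_plus_5
0   Omar        3               8
1    Uma        1               6
The sum of column 'assists_plus_5' is 14.

14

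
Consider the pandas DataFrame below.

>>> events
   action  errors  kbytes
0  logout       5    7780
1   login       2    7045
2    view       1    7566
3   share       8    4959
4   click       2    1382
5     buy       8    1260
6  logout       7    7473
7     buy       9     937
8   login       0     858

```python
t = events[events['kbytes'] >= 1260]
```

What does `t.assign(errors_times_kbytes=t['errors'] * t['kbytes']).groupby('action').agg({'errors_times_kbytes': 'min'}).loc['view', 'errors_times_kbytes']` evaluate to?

7566

filter rows where kbytes >= 1260:
   action  errors  kbytes
0  logout       5    7780
1   login       2    7045
2    view       1    7566
3   share       8    4959
4   click       2    1382
5     buy       8    1260
6  logout       7    7473
add column errors_times_kbytes = t['errors'] * t['kbytes']:
   action  errors  kbytes  errors_times_kbytes
0  logout       5    7780                38900
1   login       2    7045                14090
2    view       1    7566                 7566
3   share       8    4959                39672
4   click       2    1382                 2764
5     buy       8    1260                10080
6  logout       7    7473                52311
group by action, min of errors_times_kbytes:
        errors_times_kbytes
action                     
buy                   10080
click                  2764
login                 14090
logout                38900
share                 39672
view                   7566
Taking the value at row 'view', column 'errors_times_kbytes' gives 7566.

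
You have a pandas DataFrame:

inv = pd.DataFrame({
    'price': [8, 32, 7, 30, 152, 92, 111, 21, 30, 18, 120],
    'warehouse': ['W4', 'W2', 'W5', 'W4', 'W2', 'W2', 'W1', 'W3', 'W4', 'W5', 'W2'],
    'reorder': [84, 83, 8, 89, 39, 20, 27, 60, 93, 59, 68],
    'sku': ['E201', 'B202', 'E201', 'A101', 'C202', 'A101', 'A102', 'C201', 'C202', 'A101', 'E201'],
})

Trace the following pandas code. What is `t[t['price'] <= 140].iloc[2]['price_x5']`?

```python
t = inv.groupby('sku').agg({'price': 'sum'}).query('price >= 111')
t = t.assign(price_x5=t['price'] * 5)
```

group by sku, sum of price:
      price
sku        
A101    140
A102    111
B202     32
C201     21
C202    182
E201    135
filter rows where price >= 111:
      price
sku        
A101    140
A102    111
C202    182
E201    135
add column price_x5 = t['price'] * 5:
      price  price_x5
sku                  
A101    140       700
A102    111       555
C202    182       910
E201    135       675
filter rows where price <= 140:
      price  price_x5
sku                  
A101    140       700
A102    111       555
E201    135       675
value at position 2, column 'price_x5' → 675

675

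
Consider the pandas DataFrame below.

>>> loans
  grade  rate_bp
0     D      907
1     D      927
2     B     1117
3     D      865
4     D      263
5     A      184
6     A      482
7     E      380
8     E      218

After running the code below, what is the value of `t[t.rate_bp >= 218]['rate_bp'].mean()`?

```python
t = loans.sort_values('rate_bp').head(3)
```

240.5

sort by rate_bp:
  grade  rate_bp
5     A      184
8     E      218
4     D      263
7     E      380
6     A      482
3     D      865
0     D      907
1     D      927
2     B     1117
take first 3 rows:
  grade  rate_bp
5     A      184
8     E      218
4     D      263
filter rows where rate_bp >= 218:
  grade  rate_bp
8     E      218
4     D      263
So mean() = 240.5.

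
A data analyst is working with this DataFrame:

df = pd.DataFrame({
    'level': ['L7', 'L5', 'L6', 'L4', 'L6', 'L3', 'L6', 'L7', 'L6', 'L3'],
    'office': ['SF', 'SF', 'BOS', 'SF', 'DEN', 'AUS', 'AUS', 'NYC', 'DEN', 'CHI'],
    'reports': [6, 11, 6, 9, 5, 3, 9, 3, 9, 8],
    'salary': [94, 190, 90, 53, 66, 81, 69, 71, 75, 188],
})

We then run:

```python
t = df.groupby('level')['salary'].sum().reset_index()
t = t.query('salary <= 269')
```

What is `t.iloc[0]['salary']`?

269

group by level, sum of salary:
level
L3    269
L4     53
L5    190
L6    300
L7    165
Name: salary, dtype: int64
reset_index():
  level  salary
0    L3     269
1    L4      53
2    L5     190
3    L6     300
4    L7     165
filter rows where salary <= 269:
  level  salary
0    L3     269
1    L4      53
2    L5     190
4    L7     165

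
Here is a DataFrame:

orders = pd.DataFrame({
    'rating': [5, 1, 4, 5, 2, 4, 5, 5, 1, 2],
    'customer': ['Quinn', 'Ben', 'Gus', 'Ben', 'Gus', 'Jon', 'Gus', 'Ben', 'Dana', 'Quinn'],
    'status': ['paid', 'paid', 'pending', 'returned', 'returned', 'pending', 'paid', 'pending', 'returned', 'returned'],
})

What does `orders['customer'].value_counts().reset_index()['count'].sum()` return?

value_counts of customer:
customer
Ben      3
Gus      3
Quinn    2
Jon      1
Dana     1
Name: count, dtype: int64
reset_index():
  customer  count
0      Ben      3
1      Gus      3
2    Quinn      2
3      Jon      1
4     Dana      1
So sum() = 10.

10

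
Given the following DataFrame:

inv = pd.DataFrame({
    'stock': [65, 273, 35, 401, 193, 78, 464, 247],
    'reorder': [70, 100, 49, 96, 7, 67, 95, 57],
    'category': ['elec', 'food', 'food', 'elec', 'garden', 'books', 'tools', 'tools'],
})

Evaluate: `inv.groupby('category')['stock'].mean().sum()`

1013.5

group by category, mean of stock:
category
books      78.0
elec      233.0
food      154.0
garden    193.0
tools     355.5
Name: stock, dtype: float64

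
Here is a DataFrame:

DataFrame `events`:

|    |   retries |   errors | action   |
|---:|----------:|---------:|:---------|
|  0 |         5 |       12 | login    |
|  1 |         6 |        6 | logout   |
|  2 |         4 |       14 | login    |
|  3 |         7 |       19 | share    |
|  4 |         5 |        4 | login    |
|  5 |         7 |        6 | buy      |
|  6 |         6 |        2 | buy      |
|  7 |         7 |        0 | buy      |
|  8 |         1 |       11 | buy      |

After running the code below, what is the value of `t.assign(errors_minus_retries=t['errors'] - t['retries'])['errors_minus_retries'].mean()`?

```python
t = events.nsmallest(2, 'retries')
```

take 2 rows with smallest retries:
   retries  errors action
8        1      11    buy
2        4      14  login
add column errors_minus_retries = t['errors'] - t['retries']:
   retries  errors action  errors_minus_retries
8        1      11    buy                    10
2        4      14  login                    10
The mean of column 'errors_minus_retries' is 10.0.

10.0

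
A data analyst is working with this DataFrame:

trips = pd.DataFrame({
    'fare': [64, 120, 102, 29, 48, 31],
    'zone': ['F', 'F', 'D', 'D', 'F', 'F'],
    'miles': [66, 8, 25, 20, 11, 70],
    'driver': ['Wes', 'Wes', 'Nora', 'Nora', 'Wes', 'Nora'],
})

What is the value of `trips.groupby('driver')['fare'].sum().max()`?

group by driver, sum of fare:
driver
Nora    162
Wes     232
Name: fare, dtype: int64

232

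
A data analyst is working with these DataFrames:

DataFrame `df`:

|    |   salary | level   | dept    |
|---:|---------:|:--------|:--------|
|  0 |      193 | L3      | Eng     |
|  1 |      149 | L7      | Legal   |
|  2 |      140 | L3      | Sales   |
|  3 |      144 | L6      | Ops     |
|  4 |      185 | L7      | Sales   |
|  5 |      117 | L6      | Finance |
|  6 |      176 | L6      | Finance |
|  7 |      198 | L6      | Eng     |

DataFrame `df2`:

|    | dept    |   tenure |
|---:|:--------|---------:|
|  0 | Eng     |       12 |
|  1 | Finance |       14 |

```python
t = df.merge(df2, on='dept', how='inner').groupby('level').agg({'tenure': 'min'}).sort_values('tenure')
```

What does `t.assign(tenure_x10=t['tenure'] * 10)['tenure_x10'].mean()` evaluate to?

merge on 'dept' (how='inner') → 4 rows:
   salary level     dept  tenure
0     193    L3      Eng      12
1     117    L6  Finance      14
2     176    L6  Finance      14
3     198    L6      Eng      12
group by level, min of tenure:
       tenure
level        
L3         12
L6         12
sort by tenure:
       tenure
level        
L3         12
L6         12
add column tenure_x10 = t['tenure'] * 10:
       tenure  tenure_x10
level                    
L3         12         120
L6         12         120
Then the mean of column 'tenure_x10': 120.0

120.0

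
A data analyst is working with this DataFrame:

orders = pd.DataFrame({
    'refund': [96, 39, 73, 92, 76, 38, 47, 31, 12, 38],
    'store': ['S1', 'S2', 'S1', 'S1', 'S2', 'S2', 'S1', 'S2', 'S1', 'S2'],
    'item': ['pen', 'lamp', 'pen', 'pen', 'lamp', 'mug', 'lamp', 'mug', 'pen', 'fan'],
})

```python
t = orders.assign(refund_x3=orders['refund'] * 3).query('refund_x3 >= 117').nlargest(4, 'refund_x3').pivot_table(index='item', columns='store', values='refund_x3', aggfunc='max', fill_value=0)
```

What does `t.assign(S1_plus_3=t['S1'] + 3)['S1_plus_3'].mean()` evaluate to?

add column refund_x3 = orders['refund'] * 3:
   refund store  item  refund_x3
0      96    S1   pen        288
1      39    S2  lamp        117
2      73    S1   pen        219
3      92    S1   pen        276
4      76    S2  lamp        228
5      38    S2   mug        114
6      47    S1  lamp        141
7      31    S2   mug         93
8      12    S1   pen         36
9      38    S2   fan        114
filter rows where refund_x3 >= 117:
   refund store  item  refund_x3
0      96    S1   pen        288
1      39    S2  lamp        117
2      73    S1   pen        219
3      92    S1   pen        276
4      76    S2  lamp        228
6      47    S1  lamp        141
take 4 rows with largest refund_x3:
   refund store  item  refund_x3
0      96    S1   pen        288
3      92    S1   pen        276
4      76    S2  lamp        228
2      73    S1   pen        219
pivot: rows=item, cols=store, max(refund_x3):
store   S1   S2
item           
lamp     0  228
pen    288    0
add column S1_plus_3 = t['S1'] + 3:
store   S1   S2  S1_plus_3
item                      
lamp     0  228          3
pen    288    0        291
Taking the mean of column 'S1_plus_3' gives 147.0.

147.0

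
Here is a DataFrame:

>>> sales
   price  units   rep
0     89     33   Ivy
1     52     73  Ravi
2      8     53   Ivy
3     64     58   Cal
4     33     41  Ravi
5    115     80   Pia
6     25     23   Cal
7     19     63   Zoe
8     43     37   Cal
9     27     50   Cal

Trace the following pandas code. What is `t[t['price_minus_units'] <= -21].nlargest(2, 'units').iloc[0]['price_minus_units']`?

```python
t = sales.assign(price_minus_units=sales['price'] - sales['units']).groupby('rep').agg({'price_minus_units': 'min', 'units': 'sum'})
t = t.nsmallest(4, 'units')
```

-21

add column price_minus_units = sales['price'] - sales['units']:
   price  units   rep  price_minus_units
0     89     33   Ivy                 56
1     52     73  Ravi                -21
2      8     53   Ivy                -45
3     64     58   Cal                  6
4     33     41  Ravi                 -8
5    115     80   Pia                 35
6     25     23   Cal                  2
7     19     63   Zoe                -44
8     43     37   Cal                  6
9     27     50   Cal                -23
group by rep: min(price_minus_units), sum(units):
      price_minus_units  units
rep                           
Cal                 -23    168
Ivy                 -45     86
Pia                  35     80
Ravi                -21    114
Zoe                 -44     63
take 4 rows with smallest units:
      price_minus_units  units
rep                           
Zoe                 -44     63
Pia                  35     80
Ivy                 -45     86
Ravi                -21    114
filter rows where price_minus_units <= -21:
      price_minus_units  units
rep                           
Zoe                 -44     63
Ivy                 -45     86
Ravi                -21    114
take 2 rows with largest units:
      price_minus_units  units
rep                           
Ravi                -21    114
Ivy                 -45     86
Hence -21.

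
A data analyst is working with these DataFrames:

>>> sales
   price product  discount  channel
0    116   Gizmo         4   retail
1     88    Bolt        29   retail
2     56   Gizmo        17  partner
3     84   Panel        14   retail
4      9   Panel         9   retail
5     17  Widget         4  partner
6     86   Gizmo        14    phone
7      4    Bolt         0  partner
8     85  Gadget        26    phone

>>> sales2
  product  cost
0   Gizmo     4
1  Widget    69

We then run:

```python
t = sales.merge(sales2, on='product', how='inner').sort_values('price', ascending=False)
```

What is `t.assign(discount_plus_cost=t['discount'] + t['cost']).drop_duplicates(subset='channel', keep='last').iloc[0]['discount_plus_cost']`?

8

merge on 'product' (how='inner') → 4 rows:
   price product  discount  channel  cost
0    116   Gizmo         4   retail     4
1     56   Gizmo        17  partner     4
2     17  Widget         4  partner    69
3     86   Gizmo        14    phone     4
sort by price descending:
   price product  discount  channel  cost
0    116   Gizmo         4   retail     4
3     86   Gizmo        14    phone     4
1     56   Gizmo        17  partner     4
2     17  Widget         4  partner    69
add column discount_plus_cost = t['discount'] + t['cost']:
   price product  discount  channel  cost  discount_plus_cost
0    116   Gizmo         4   retail     4                   8
3     86   Gizmo        14    phone     4                  18
1     56   Gizmo        17  partner     4                  21
2     17  Widget         4  partner    69                  73
drop duplicate channel (keep=last):
   price product  discount  channel  cost  discount_plus_cost
0    116   Gizmo         4   retail     4                   8
3     86   Gizmo        14    phone     4                  18
2     17  Widget         4  partner    69                  73
Taking the value at position 0, column 'discount_plus_cost' gives 8.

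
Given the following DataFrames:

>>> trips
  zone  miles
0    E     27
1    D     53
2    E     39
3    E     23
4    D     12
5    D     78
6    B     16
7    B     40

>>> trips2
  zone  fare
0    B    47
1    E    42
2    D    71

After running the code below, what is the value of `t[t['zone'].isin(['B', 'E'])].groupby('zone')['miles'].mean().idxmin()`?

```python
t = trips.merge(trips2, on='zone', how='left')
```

merge on 'zone' (how='left') → 8 rows:
  zone  miles  fare
0    E     27    42
1    D     53    71
2    E     39    42
3    E     23    42
4    D     12    71
5    D     78    71
6    B     16    47
7    B     40    47
filter rows where zone in ['B', 'E']:
  zone  miles  fare
0    E     27    42
2    E     39    42
3    E     23    42
6    B     16    47
7    B     40    47
group by zone, mean of miles:
zone
B    28.000000
E    29.666667
Name: miles, dtype: float64
Taking the label with the smallest value gives B.

B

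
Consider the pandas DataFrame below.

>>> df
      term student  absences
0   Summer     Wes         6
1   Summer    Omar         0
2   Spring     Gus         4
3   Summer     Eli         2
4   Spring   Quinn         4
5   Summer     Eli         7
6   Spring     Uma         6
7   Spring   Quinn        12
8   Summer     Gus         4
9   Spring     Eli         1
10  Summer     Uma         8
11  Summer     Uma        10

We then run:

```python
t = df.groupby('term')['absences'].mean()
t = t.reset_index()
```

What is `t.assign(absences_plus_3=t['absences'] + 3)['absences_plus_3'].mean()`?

8.34285714286

group by term, mean of absences:
term
Spring    5.400000
Summer    5.285714
Name: absences, dtype: float64
reset_index():
     term  absences
0  Spring  5.400000
1  Summer  5.285714
add column absences_plus_3 = t['absences'] + 3:
     term  absences  absences_plus_3
0  Spring  5.400000         8.400000
1  Summer  5.285714         8.285714
Taking the mean of column 'absences_plus_3' gives 8.34285714286.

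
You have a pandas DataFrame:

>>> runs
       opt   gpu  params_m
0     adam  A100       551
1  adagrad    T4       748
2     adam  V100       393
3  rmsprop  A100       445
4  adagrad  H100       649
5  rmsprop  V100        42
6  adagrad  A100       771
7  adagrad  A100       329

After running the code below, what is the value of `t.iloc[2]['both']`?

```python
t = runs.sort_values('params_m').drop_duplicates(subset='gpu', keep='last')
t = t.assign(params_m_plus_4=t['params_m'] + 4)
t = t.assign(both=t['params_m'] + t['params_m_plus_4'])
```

1500

sort by params_m:
       opt   gpu  params_m
5  rmsprop  V100        42
7  adagrad  A100       329
2     adam  V100       393
3  rmsprop  A100       445
0     adam  A100       551
4  adagrad  H100       649
1  adagrad    T4       748
6  adagrad  A100       771
drop duplicate gpu (keep=last):
       opt   gpu  params_m
2     adam  V100       393
4  adagrad  H100       649
1  adagrad    T4       748
6  adagrad  A100       771
add column params_m_plus_4 = t['params_m'] + 4:
       opt   gpu  params_m  params_m_plus_4
2     adam  V100       393              397
4  adagrad  H100       649              653
1  adagrad    T4       748              752
6  adagrad  A100       771              775
add column both = t['params_m'] + t['params_m_plus_4']:
       opt   gpu  params_m  params_m_plus_4  both
2     adam  V100       393              397   790
4  adagrad  H100       649              653  1302
1  adagrad    T4       748              752  1500
6  adagrad  A100       771              775  1546
Finally, value at position 2, column 'both' = 1500.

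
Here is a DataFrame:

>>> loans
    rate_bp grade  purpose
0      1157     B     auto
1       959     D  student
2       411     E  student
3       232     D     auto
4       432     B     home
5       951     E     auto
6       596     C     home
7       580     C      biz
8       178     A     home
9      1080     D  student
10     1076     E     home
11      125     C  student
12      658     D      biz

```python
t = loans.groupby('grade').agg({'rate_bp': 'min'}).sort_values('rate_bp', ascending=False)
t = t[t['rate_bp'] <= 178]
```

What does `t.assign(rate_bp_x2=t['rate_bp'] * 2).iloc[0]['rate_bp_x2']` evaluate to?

group by grade, min of rate_bp:
       rate_bp
grade         
A          178
B          432
C          125
D          232
E          411
sort by rate_bp descending:
       rate_bp
grade         
B          432
E          411
D          232
A          178
C          125
filter rows where rate_bp <= 178:
       rate_bp
grade         
A          178
C          125
add column rate_bp_x2 = t['rate_bp'] * 2:
       rate_bp  rate_bp_x2
grade                     
A          178         356
C          125         250
Taking the value at position 0, column 'rate_bp_x2' gives 356.

356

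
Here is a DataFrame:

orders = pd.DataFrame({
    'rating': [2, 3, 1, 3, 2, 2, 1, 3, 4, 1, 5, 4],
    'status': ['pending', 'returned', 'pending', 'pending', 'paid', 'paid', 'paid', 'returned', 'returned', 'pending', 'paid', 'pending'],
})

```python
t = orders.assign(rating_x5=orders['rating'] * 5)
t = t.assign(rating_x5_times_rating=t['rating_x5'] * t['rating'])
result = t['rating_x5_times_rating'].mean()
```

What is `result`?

41.25

add column rating_x5 = orders['rating'] * 5:
    rating    status  rating_x5
0        2   pending         10
1        3  returned         15
2        1   pending          5
3        3   pending         15
4        2      paid         10
5        2      paid         10
6        1      paid          5
7        3  returned         15
8        4  returned         20
9        1   pending          5
10       5      paid         25
11       4   pending         20
add column rating_x5_times_rating = t['rating_x5'] * t['rating']:
    rating    status  rating_x5  rating_x5_times_rating
0        2   pending         10                      20
1        3  returned         15                      45
2        1   pending          5                       5
3        3   pending         15                      45
4        2      paid         10                      20
5        2      paid         10                      20
6        1      paid          5                       5
7        3  returned         15                      45
8        4  returned         20                      80
9        1   pending          5                       5
10       5      paid         25                     125
11       4   pending         20                      80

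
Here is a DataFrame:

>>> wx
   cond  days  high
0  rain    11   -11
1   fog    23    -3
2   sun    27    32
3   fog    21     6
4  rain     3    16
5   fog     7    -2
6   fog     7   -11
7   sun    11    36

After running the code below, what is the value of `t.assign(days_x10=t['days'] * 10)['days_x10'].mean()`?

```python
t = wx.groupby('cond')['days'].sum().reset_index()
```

366.666666667

group by cond, sum of days:
cond
fog     58
rain    14
sun     38
Name: days, dtype: int64
reset_index():
   cond  days
0   fog    58
1  rain    14
2   sun    38
add column days_x10 = t['days'] * 10:
   cond  days  days_x10
0   fog    58       580
1  rain    14       140
2   sun    38       380
So mean() = 366.666666667.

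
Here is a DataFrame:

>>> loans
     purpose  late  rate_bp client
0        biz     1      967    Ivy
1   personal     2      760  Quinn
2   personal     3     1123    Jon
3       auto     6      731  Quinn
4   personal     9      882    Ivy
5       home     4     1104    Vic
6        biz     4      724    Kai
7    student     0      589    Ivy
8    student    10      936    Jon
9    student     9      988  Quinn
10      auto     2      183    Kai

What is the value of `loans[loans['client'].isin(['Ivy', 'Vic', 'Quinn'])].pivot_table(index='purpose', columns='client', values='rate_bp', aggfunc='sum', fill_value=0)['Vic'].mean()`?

220.8

filter rows where client in ['Ivy', 'Vic', 'Quinn']:
    purpose  late  rate_bp client
0       biz     1      967    Ivy
1  personal     2      760  Quinn
3      auto     6      731  Quinn
4  personal     9      882    Ivy
5      home     4     1104    Vic
7   student     0      589    Ivy
9   student     9      988  Quinn
pivot: rows=purpose, cols=client, sum(rate_bp):
client    Ivy  Quinn   Vic
purpose                   
auto        0    731     0
biz       967      0     0
home        0      0  1104
personal  882    760     0
student   589    988     0
Then the mean of column 'Vic': 220.8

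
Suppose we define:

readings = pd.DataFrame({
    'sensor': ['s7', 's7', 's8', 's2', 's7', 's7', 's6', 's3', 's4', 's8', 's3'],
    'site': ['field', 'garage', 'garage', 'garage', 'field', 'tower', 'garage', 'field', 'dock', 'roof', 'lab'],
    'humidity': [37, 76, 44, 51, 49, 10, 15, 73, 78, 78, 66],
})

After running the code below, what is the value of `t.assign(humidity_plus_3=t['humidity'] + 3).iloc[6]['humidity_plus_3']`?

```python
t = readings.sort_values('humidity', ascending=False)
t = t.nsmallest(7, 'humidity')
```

69

sort by humidity descending:
   sensor    site  humidity
8      s4    dock        78
9      s8    roof        78
1      s7  garage        76
7      s3   field        73
10     s3     lab        66
3      s2  garage        51
4      s7   field        49
2      s8  garage        44
0      s7   field        37
6      s6  garage        15
5      s7   tower        10
take 7 rows with smallest humidity:
   sensor    site  humidity
5      s7   tower        10
6      s6  garage        15
0      s7   field        37
2      s8  garage        44
4      s7   field        49
3      s2  garage        51
10     s3     lab        66
add column humidity_plus_3 = t['humidity'] + 3:
   sensor    site  humidity  humidity_plus_3
5      s7   tower        10               13
6      s6  garage        15               18
0      s7   field        37               40
2      s8  garage        44               47
4      s7   field        49               52
3      s2  garage        51               54
10     s3     lab        66               69
Then the value at position 6, column 'humidity_plus_3': 69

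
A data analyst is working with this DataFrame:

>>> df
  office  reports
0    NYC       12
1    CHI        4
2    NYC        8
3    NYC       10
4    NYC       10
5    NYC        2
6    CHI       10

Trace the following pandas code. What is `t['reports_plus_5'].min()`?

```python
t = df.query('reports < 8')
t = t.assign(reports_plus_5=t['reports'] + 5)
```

7

filter rows where reports < 8:
  office  reports
1    CHI        4
5    NYC        2
add column reports_plus_5 = t['reports'] + 5:
  office  reports  reports_plus_5
1    CHI        4               9
5    NYC        2               7
min of column 'reports_plus_5' → 7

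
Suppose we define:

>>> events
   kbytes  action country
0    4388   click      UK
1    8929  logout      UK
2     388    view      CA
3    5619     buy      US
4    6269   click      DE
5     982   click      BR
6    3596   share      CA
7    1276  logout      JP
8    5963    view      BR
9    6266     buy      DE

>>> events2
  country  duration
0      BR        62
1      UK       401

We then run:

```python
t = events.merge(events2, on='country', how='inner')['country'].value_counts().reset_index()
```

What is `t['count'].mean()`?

merge on 'country' (how='inner') → 4 rows:
   kbytes  action country  duration
0    4388   click      UK       401
1    8929  logout      UK       401
2     982   click      BR        62
3    5963    view      BR        62
value_counts of country:
country
UK    2
BR    2
Name: count, dtype: int64
reset_index():
  country  count
0      UK      2
1      BR      2
Finally, mean of column 'count' = 2.0.

2.0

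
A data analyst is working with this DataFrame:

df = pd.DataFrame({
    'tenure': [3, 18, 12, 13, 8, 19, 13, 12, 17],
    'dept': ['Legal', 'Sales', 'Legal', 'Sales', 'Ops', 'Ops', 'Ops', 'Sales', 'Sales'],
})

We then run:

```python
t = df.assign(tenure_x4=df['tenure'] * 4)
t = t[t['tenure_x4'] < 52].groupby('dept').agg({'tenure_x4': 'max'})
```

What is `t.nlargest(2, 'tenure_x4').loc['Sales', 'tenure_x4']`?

add column tenure_x4 = df['tenure'] * 4:
   tenure   dept  tenure_x4
0       3  Legal         12
1      18  Sales         72
2      12  Legal         48
3      13  Sales         52
4       8    Ops         32
5      19    Ops         76
6      13    Ops         52
7      12  Sales         48
8      17  Sales         68
filter rows where tenure_x4 < 52:
   tenure   dept  tenure_x4
0       3  Legal         12
2      12  Legal         48
4       8    Ops         32
7      12  Sales         48
group by dept, max of tenure_x4:
       tenure_x4
dept            
Legal         48
Ops           32
Sales         48
take 2 rows with largest tenure_x4:
       tenure_x4
dept            
Legal         48
Sales         48

48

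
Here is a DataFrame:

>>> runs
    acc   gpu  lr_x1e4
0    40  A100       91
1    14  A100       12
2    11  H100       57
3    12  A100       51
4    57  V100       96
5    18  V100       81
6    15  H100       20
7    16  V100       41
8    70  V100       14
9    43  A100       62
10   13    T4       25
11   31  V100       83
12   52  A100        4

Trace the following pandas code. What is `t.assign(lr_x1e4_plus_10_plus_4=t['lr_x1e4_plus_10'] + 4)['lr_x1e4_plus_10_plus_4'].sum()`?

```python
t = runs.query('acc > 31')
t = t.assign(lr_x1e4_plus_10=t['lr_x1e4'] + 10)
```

337

filter rows where acc > 31:
    acc   gpu  lr_x1e4
0    40  A100       91
4    57  V100       96
8    70  V100       14
9    43  A100       62
12   52  A100        4
add column lr_x1e4_plus_10 = t['lr_x1e4'] + 10:
    acc   gpu  lr_x1e4  lr_x1e4_plus_10
0    40  A100       91              101
4    57  V100       96              106
8    70  V100       14               24
9    43  A100       62               72
12   52  A100        4               14
add column lr_x1e4_plus_10_plus_4 = t['lr_x1e4_plus_10'] + 4:
    acc   gpu  lr_x1e4  lr_x1e4_plus_10  lr_x1e4_plus_10_plus_4
0    40  A100       91              101                     105
4    57  V100       96              106                     110
8    70  V100       14               24                      28
9    43  A100       62               72                      76
12   52  A100        4               14                      18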